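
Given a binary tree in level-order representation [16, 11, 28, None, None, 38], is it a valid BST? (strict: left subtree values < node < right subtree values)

Level-order array: [16, 11, 28, None, None, 38]
Validate using subtree bounds (lo, hi): at each node, require lo < value < hi,
then recurse left with hi=value and right with lo=value.
Preorder trace (stopping at first violation):
  at node 16 with bounds (-inf, +inf): OK
  at node 11 with bounds (-inf, 16): OK
  at node 28 with bounds (16, +inf): OK
  at node 38 with bounds (16, 28): VIOLATION
Node 38 violates its bound: not (16 < 38 < 28).
Result: Not a valid BST


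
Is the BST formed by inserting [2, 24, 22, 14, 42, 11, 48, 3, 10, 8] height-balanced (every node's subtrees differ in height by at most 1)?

Tree (level-order array): [2, None, 24, 22, 42, 14, None, None, 48, 11, None, None, None, 3, None, None, 10, 8]
Definition: a tree is height-balanced if, at every node, |h(left) - h(right)| <= 1 (empty subtree has height -1).
Bottom-up per-node check:
  node 8: h_left=-1, h_right=-1, diff=0 [OK], height=0
  node 10: h_left=0, h_right=-1, diff=1 [OK], height=1
  node 3: h_left=-1, h_right=1, diff=2 [FAIL (|-1-1|=2 > 1)], height=2
  node 11: h_left=2, h_right=-1, diff=3 [FAIL (|2--1|=3 > 1)], height=3
  node 14: h_left=3, h_right=-1, diff=4 [FAIL (|3--1|=4 > 1)], height=4
  node 22: h_left=4, h_right=-1, diff=5 [FAIL (|4--1|=5 > 1)], height=5
  node 48: h_left=-1, h_right=-1, diff=0 [OK], height=0
  node 42: h_left=-1, h_right=0, diff=1 [OK], height=1
  node 24: h_left=5, h_right=1, diff=4 [FAIL (|5-1|=4 > 1)], height=6
  node 2: h_left=-1, h_right=6, diff=7 [FAIL (|-1-6|=7 > 1)], height=7
Node 3 violates the condition: |-1 - 1| = 2 > 1.
Result: Not balanced


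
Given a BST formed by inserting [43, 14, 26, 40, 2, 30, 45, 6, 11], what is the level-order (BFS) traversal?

Tree insertion order: [43, 14, 26, 40, 2, 30, 45, 6, 11]
Tree (level-order array): [43, 14, 45, 2, 26, None, None, None, 6, None, 40, None, 11, 30]
BFS from the root, enqueuing left then right child of each popped node:
  queue [43] -> pop 43, enqueue [14, 45], visited so far: [43]
  queue [14, 45] -> pop 14, enqueue [2, 26], visited so far: [43, 14]
  queue [45, 2, 26] -> pop 45, enqueue [none], visited so far: [43, 14, 45]
  queue [2, 26] -> pop 2, enqueue [6], visited so far: [43, 14, 45, 2]
  queue [26, 6] -> pop 26, enqueue [40], visited so far: [43, 14, 45, 2, 26]
  queue [6, 40] -> pop 6, enqueue [11], visited so far: [43, 14, 45, 2, 26, 6]
  queue [40, 11] -> pop 40, enqueue [30], visited so far: [43, 14, 45, 2, 26, 6, 40]
  queue [11, 30] -> pop 11, enqueue [none], visited so far: [43, 14, 45, 2, 26, 6, 40, 11]
  queue [30] -> pop 30, enqueue [none], visited so far: [43, 14, 45, 2, 26, 6, 40, 11, 30]
Result: [43, 14, 45, 2, 26, 6, 40, 11, 30]


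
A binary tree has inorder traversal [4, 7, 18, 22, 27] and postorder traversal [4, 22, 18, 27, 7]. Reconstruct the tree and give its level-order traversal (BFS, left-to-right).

Inorder:   [4, 7, 18, 22, 27]
Postorder: [4, 22, 18, 27, 7]
Algorithm: postorder visits root last, so walk postorder right-to-left;
each value is the root of the current inorder slice — split it at that
value, recurse on the right subtree first, then the left.
Recursive splits:
  root=7; inorder splits into left=[4], right=[18, 22, 27]
  root=27; inorder splits into left=[18, 22], right=[]
  root=18; inorder splits into left=[], right=[22]
  root=22; inorder splits into left=[], right=[]
  root=4; inorder splits into left=[], right=[]
Reconstructed level-order: [7, 4, 27, 18, 22]


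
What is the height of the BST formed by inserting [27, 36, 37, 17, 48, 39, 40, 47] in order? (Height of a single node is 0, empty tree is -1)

Insertion order: [27, 36, 37, 17, 48, 39, 40, 47]
Tree (level-order array): [27, 17, 36, None, None, None, 37, None, 48, 39, None, None, 40, None, 47]
Compute height bottom-up (empty subtree = -1):
  height(17) = 1 + max(-1, -1) = 0
  height(47) = 1 + max(-1, -1) = 0
  height(40) = 1 + max(-1, 0) = 1
  height(39) = 1 + max(-1, 1) = 2
  height(48) = 1 + max(2, -1) = 3
  height(37) = 1 + max(-1, 3) = 4
  height(36) = 1 + max(-1, 4) = 5
  height(27) = 1 + max(0, 5) = 6
Height = 6


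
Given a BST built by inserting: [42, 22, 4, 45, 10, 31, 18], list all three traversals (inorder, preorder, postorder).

Tree insertion order: [42, 22, 4, 45, 10, 31, 18]
Tree (level-order array): [42, 22, 45, 4, 31, None, None, None, 10, None, None, None, 18]
Inorder (L, root, R): [4, 10, 18, 22, 31, 42, 45]
Preorder (root, L, R): [42, 22, 4, 10, 18, 31, 45]
Postorder (L, R, root): [18, 10, 4, 31, 22, 45, 42]


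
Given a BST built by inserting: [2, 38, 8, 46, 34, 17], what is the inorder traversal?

Tree insertion order: [2, 38, 8, 46, 34, 17]
Tree (level-order array): [2, None, 38, 8, 46, None, 34, None, None, 17]
Inorder traversal: [2, 8, 17, 34, 38, 46]


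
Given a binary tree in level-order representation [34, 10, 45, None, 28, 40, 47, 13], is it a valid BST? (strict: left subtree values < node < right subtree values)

Level-order array: [34, 10, 45, None, 28, 40, 47, 13]
Validate using subtree bounds (lo, hi): at each node, require lo < value < hi,
then recurse left with hi=value and right with lo=value.
Preorder trace (stopping at first violation):
  at node 34 with bounds (-inf, +inf): OK
  at node 10 with bounds (-inf, 34): OK
  at node 28 with bounds (10, 34): OK
  at node 13 with bounds (10, 28): OK
  at node 45 with bounds (34, +inf): OK
  at node 40 with bounds (34, 45): OK
  at node 47 with bounds (45, +inf): OK
No violation found at any node.
Result: Valid BST


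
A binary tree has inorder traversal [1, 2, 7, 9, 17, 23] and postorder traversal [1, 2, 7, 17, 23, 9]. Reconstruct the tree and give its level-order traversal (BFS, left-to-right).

Inorder:   [1, 2, 7, 9, 17, 23]
Postorder: [1, 2, 7, 17, 23, 9]
Algorithm: postorder visits root last, so walk postorder right-to-left;
each value is the root of the current inorder slice — split it at that
value, recurse on the right subtree first, then the left.
Recursive splits:
  root=9; inorder splits into left=[1, 2, 7], right=[17, 23]
  root=23; inorder splits into left=[17], right=[]
  root=17; inorder splits into left=[], right=[]
  root=7; inorder splits into left=[1, 2], right=[]
  root=2; inorder splits into left=[1], right=[]
  root=1; inorder splits into left=[], right=[]
Reconstructed level-order: [9, 7, 23, 2, 17, 1]


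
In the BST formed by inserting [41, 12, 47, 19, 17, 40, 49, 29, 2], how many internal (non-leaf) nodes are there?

Tree built from: [41, 12, 47, 19, 17, 40, 49, 29, 2]
Tree (level-order array): [41, 12, 47, 2, 19, None, 49, None, None, 17, 40, None, None, None, None, 29]
Rule: An internal node has at least one child.
Per-node child counts:
  node 41: 2 child(ren)
  node 12: 2 child(ren)
  node 2: 0 child(ren)
  node 19: 2 child(ren)
  node 17: 0 child(ren)
  node 40: 1 child(ren)
  node 29: 0 child(ren)
  node 47: 1 child(ren)
  node 49: 0 child(ren)
Matching nodes: [41, 12, 19, 40, 47]
Count of internal (non-leaf) nodes: 5


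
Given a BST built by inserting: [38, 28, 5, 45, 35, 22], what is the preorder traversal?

Tree insertion order: [38, 28, 5, 45, 35, 22]
Tree (level-order array): [38, 28, 45, 5, 35, None, None, None, 22]
Preorder traversal: [38, 28, 5, 22, 35, 45]


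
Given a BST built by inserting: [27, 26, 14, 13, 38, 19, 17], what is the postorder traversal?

Tree insertion order: [27, 26, 14, 13, 38, 19, 17]
Tree (level-order array): [27, 26, 38, 14, None, None, None, 13, 19, None, None, 17]
Postorder traversal: [13, 17, 19, 14, 26, 38, 27]


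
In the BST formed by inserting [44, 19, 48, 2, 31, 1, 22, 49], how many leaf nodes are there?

Tree built from: [44, 19, 48, 2, 31, 1, 22, 49]
Tree (level-order array): [44, 19, 48, 2, 31, None, 49, 1, None, 22]
Rule: A leaf has 0 children.
Per-node child counts:
  node 44: 2 child(ren)
  node 19: 2 child(ren)
  node 2: 1 child(ren)
  node 1: 0 child(ren)
  node 31: 1 child(ren)
  node 22: 0 child(ren)
  node 48: 1 child(ren)
  node 49: 0 child(ren)
Matching nodes: [1, 22, 49]
Count of leaf nodes: 3


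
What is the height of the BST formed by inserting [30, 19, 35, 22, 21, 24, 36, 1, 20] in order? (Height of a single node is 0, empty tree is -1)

Insertion order: [30, 19, 35, 22, 21, 24, 36, 1, 20]
Tree (level-order array): [30, 19, 35, 1, 22, None, 36, None, None, 21, 24, None, None, 20]
Compute height bottom-up (empty subtree = -1):
  height(1) = 1 + max(-1, -1) = 0
  height(20) = 1 + max(-1, -1) = 0
  height(21) = 1 + max(0, -1) = 1
  height(24) = 1 + max(-1, -1) = 0
  height(22) = 1 + max(1, 0) = 2
  height(19) = 1 + max(0, 2) = 3
  height(36) = 1 + max(-1, -1) = 0
  height(35) = 1 + max(-1, 0) = 1
  height(30) = 1 + max(3, 1) = 4
Height = 4


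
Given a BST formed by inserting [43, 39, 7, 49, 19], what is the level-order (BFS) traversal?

Tree insertion order: [43, 39, 7, 49, 19]
Tree (level-order array): [43, 39, 49, 7, None, None, None, None, 19]
BFS from the root, enqueuing left then right child of each popped node:
  queue [43] -> pop 43, enqueue [39, 49], visited so far: [43]
  queue [39, 49] -> pop 39, enqueue [7], visited so far: [43, 39]
  queue [49, 7] -> pop 49, enqueue [none], visited so far: [43, 39, 49]
  queue [7] -> pop 7, enqueue [19], visited so far: [43, 39, 49, 7]
  queue [19] -> pop 19, enqueue [none], visited so far: [43, 39, 49, 7, 19]
Result: [43, 39, 49, 7, 19]


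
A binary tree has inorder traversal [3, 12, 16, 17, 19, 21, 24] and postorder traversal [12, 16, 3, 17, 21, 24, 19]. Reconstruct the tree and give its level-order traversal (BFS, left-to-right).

Inorder:   [3, 12, 16, 17, 19, 21, 24]
Postorder: [12, 16, 3, 17, 21, 24, 19]
Algorithm: postorder visits root last, so walk postorder right-to-left;
each value is the root of the current inorder slice — split it at that
value, recurse on the right subtree first, then the left.
Recursive splits:
  root=19; inorder splits into left=[3, 12, 16, 17], right=[21, 24]
  root=24; inorder splits into left=[21], right=[]
  root=21; inorder splits into left=[], right=[]
  root=17; inorder splits into left=[3, 12, 16], right=[]
  root=3; inorder splits into left=[], right=[12, 16]
  root=16; inorder splits into left=[12], right=[]
  root=12; inorder splits into left=[], right=[]
Reconstructed level-order: [19, 17, 24, 3, 21, 16, 12]


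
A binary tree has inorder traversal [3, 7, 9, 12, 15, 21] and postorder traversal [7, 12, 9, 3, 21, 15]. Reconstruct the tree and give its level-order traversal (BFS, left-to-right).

Inorder:   [3, 7, 9, 12, 15, 21]
Postorder: [7, 12, 9, 3, 21, 15]
Algorithm: postorder visits root last, so walk postorder right-to-left;
each value is the root of the current inorder slice — split it at that
value, recurse on the right subtree first, then the left.
Recursive splits:
  root=15; inorder splits into left=[3, 7, 9, 12], right=[21]
  root=21; inorder splits into left=[], right=[]
  root=3; inorder splits into left=[], right=[7, 9, 12]
  root=9; inorder splits into left=[7], right=[12]
  root=12; inorder splits into left=[], right=[]
  root=7; inorder splits into left=[], right=[]
Reconstructed level-order: [15, 3, 21, 9, 7, 12]


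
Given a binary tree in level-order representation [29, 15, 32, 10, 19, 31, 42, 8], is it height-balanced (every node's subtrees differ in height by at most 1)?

Tree (level-order array): [29, 15, 32, 10, 19, 31, 42, 8]
Definition: a tree is height-balanced if, at every node, |h(left) - h(right)| <= 1 (empty subtree has height -1).
Bottom-up per-node check:
  node 8: h_left=-1, h_right=-1, diff=0 [OK], height=0
  node 10: h_left=0, h_right=-1, diff=1 [OK], height=1
  node 19: h_left=-1, h_right=-1, diff=0 [OK], height=0
  node 15: h_left=1, h_right=0, diff=1 [OK], height=2
  node 31: h_left=-1, h_right=-1, diff=0 [OK], height=0
  node 42: h_left=-1, h_right=-1, diff=0 [OK], height=0
  node 32: h_left=0, h_right=0, diff=0 [OK], height=1
  node 29: h_left=2, h_right=1, diff=1 [OK], height=3
All nodes satisfy the balance condition.
Result: Balanced


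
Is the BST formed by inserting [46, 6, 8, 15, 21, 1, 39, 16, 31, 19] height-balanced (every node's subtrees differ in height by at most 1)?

Tree (level-order array): [46, 6, None, 1, 8, None, None, None, 15, None, 21, 16, 39, None, 19, 31]
Definition: a tree is height-balanced if, at every node, |h(left) - h(right)| <= 1 (empty subtree has height -1).
Bottom-up per-node check:
  node 1: h_left=-1, h_right=-1, diff=0 [OK], height=0
  node 19: h_left=-1, h_right=-1, diff=0 [OK], height=0
  node 16: h_left=-1, h_right=0, diff=1 [OK], height=1
  node 31: h_left=-1, h_right=-1, diff=0 [OK], height=0
  node 39: h_left=0, h_right=-1, diff=1 [OK], height=1
  node 21: h_left=1, h_right=1, diff=0 [OK], height=2
  node 15: h_left=-1, h_right=2, diff=3 [FAIL (|-1-2|=3 > 1)], height=3
  node 8: h_left=-1, h_right=3, diff=4 [FAIL (|-1-3|=4 > 1)], height=4
  node 6: h_left=0, h_right=4, diff=4 [FAIL (|0-4|=4 > 1)], height=5
  node 46: h_left=5, h_right=-1, diff=6 [FAIL (|5--1|=6 > 1)], height=6
Node 15 violates the condition: |-1 - 2| = 3 > 1.
Result: Not balanced


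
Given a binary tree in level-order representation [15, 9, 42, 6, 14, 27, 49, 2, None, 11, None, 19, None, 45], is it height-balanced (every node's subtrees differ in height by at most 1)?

Tree (level-order array): [15, 9, 42, 6, 14, 27, 49, 2, None, 11, None, 19, None, 45]
Definition: a tree is height-balanced if, at every node, |h(left) - h(right)| <= 1 (empty subtree has height -1).
Bottom-up per-node check:
  node 2: h_left=-1, h_right=-1, diff=0 [OK], height=0
  node 6: h_left=0, h_right=-1, diff=1 [OK], height=1
  node 11: h_left=-1, h_right=-1, diff=0 [OK], height=0
  node 14: h_left=0, h_right=-1, diff=1 [OK], height=1
  node 9: h_left=1, h_right=1, diff=0 [OK], height=2
  node 19: h_left=-1, h_right=-1, diff=0 [OK], height=0
  node 27: h_left=0, h_right=-1, diff=1 [OK], height=1
  node 45: h_left=-1, h_right=-1, diff=0 [OK], height=0
  node 49: h_left=0, h_right=-1, diff=1 [OK], height=1
  node 42: h_left=1, h_right=1, diff=0 [OK], height=2
  node 15: h_left=2, h_right=2, diff=0 [OK], height=3
All nodes satisfy the balance condition.
Result: Balanced


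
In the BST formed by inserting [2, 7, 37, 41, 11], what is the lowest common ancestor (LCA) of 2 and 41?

Tree insertion order: [2, 7, 37, 41, 11]
Tree (level-order array): [2, None, 7, None, 37, 11, 41]
In a BST, the LCA of p=2, q=41 is the first node v on the
root-to-leaf path with p <= v <= q (go left if both < v, right if both > v).
Walk from root:
  at 2: 2 <= 2 <= 41, this is the LCA
LCA = 2


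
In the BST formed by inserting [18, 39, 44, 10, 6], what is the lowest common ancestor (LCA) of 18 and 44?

Tree insertion order: [18, 39, 44, 10, 6]
Tree (level-order array): [18, 10, 39, 6, None, None, 44]
In a BST, the LCA of p=18, q=44 is the first node v on the
root-to-leaf path with p <= v <= q (go left if both < v, right if both > v).
Walk from root:
  at 18: 18 <= 18 <= 44, this is the LCA
LCA = 18


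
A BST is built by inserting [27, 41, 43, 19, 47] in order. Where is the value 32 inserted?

Starting tree (level order): [27, 19, 41, None, None, None, 43, None, 47]
Insertion path: 27 -> 41
Result: insert 32 as left child of 41
Final tree (level order): [27, 19, 41, None, None, 32, 43, None, None, None, 47]


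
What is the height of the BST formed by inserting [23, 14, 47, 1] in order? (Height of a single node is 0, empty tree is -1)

Insertion order: [23, 14, 47, 1]
Tree (level-order array): [23, 14, 47, 1]
Compute height bottom-up (empty subtree = -1):
  height(1) = 1 + max(-1, -1) = 0
  height(14) = 1 + max(0, -1) = 1
  height(47) = 1 + max(-1, -1) = 0
  height(23) = 1 + max(1, 0) = 2
Height = 2


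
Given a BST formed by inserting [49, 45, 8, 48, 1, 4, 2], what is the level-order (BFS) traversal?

Tree insertion order: [49, 45, 8, 48, 1, 4, 2]
Tree (level-order array): [49, 45, None, 8, 48, 1, None, None, None, None, 4, 2]
BFS from the root, enqueuing left then right child of each popped node:
  queue [49] -> pop 49, enqueue [45], visited so far: [49]
  queue [45] -> pop 45, enqueue [8, 48], visited so far: [49, 45]
  queue [8, 48] -> pop 8, enqueue [1], visited so far: [49, 45, 8]
  queue [48, 1] -> pop 48, enqueue [none], visited so far: [49, 45, 8, 48]
  queue [1] -> pop 1, enqueue [4], visited so far: [49, 45, 8, 48, 1]
  queue [4] -> pop 4, enqueue [2], visited so far: [49, 45, 8, 48, 1, 4]
  queue [2] -> pop 2, enqueue [none], visited so far: [49, 45, 8, 48, 1, 4, 2]
Result: [49, 45, 8, 48, 1, 4, 2]


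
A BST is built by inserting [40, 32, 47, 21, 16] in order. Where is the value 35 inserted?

Starting tree (level order): [40, 32, 47, 21, None, None, None, 16]
Insertion path: 40 -> 32
Result: insert 35 as right child of 32
Final tree (level order): [40, 32, 47, 21, 35, None, None, 16]


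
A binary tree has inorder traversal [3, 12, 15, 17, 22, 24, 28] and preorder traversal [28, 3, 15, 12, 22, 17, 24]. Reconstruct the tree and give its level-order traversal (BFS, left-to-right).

Inorder:  [3, 12, 15, 17, 22, 24, 28]
Preorder: [28, 3, 15, 12, 22, 17, 24]
Algorithm: preorder visits root first, so consume preorder in order;
for each root, split the current inorder slice at that value into
left-subtree inorder and right-subtree inorder, then recurse.
Recursive splits:
  root=28; inorder splits into left=[3, 12, 15, 17, 22, 24], right=[]
  root=3; inorder splits into left=[], right=[12, 15, 17, 22, 24]
  root=15; inorder splits into left=[12], right=[17, 22, 24]
  root=12; inorder splits into left=[], right=[]
  root=22; inorder splits into left=[17], right=[24]
  root=17; inorder splits into left=[], right=[]
  root=24; inorder splits into left=[], right=[]
Reconstructed level-order: [28, 3, 15, 12, 22, 17, 24]


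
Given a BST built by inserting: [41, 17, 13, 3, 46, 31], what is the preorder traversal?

Tree insertion order: [41, 17, 13, 3, 46, 31]
Tree (level-order array): [41, 17, 46, 13, 31, None, None, 3]
Preorder traversal: [41, 17, 13, 3, 31, 46]


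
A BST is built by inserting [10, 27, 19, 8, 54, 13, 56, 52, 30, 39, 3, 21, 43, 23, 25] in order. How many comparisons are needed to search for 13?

Search path for 13: 10 -> 27 -> 19 -> 13
Found: True
Comparisons: 4


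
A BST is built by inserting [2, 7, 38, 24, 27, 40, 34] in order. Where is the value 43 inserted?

Starting tree (level order): [2, None, 7, None, 38, 24, 40, None, 27, None, None, None, 34]
Insertion path: 2 -> 7 -> 38 -> 40
Result: insert 43 as right child of 40
Final tree (level order): [2, None, 7, None, 38, 24, 40, None, 27, None, 43, None, 34]


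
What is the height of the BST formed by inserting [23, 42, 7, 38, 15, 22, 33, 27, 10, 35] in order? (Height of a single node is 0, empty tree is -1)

Insertion order: [23, 42, 7, 38, 15, 22, 33, 27, 10, 35]
Tree (level-order array): [23, 7, 42, None, 15, 38, None, 10, 22, 33, None, None, None, None, None, 27, 35]
Compute height bottom-up (empty subtree = -1):
  height(10) = 1 + max(-1, -1) = 0
  height(22) = 1 + max(-1, -1) = 0
  height(15) = 1 + max(0, 0) = 1
  height(7) = 1 + max(-1, 1) = 2
  height(27) = 1 + max(-1, -1) = 0
  height(35) = 1 + max(-1, -1) = 0
  height(33) = 1 + max(0, 0) = 1
  height(38) = 1 + max(1, -1) = 2
  height(42) = 1 + max(2, -1) = 3
  height(23) = 1 + max(2, 3) = 4
Height = 4


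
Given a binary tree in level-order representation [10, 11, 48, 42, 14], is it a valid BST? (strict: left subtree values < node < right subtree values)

Level-order array: [10, 11, 48, 42, 14]
Validate using subtree bounds (lo, hi): at each node, require lo < value < hi,
then recurse left with hi=value and right with lo=value.
Preorder trace (stopping at first violation):
  at node 10 with bounds (-inf, +inf): OK
  at node 11 with bounds (-inf, 10): VIOLATION
Node 11 violates its bound: not (-inf < 11 < 10).
Result: Not a valid BST


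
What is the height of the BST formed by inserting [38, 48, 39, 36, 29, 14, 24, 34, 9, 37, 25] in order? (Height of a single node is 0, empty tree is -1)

Insertion order: [38, 48, 39, 36, 29, 14, 24, 34, 9, 37, 25]
Tree (level-order array): [38, 36, 48, 29, 37, 39, None, 14, 34, None, None, None, None, 9, 24, None, None, None, None, None, 25]
Compute height bottom-up (empty subtree = -1):
  height(9) = 1 + max(-1, -1) = 0
  height(25) = 1 + max(-1, -1) = 0
  height(24) = 1 + max(-1, 0) = 1
  height(14) = 1 + max(0, 1) = 2
  height(34) = 1 + max(-1, -1) = 0
  height(29) = 1 + max(2, 0) = 3
  height(37) = 1 + max(-1, -1) = 0
  height(36) = 1 + max(3, 0) = 4
  height(39) = 1 + max(-1, -1) = 0
  height(48) = 1 + max(0, -1) = 1
  height(38) = 1 + max(4, 1) = 5
Height = 5


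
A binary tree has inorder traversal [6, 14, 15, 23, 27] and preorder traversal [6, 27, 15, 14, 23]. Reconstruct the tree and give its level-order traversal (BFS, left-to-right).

Inorder:  [6, 14, 15, 23, 27]
Preorder: [6, 27, 15, 14, 23]
Algorithm: preorder visits root first, so consume preorder in order;
for each root, split the current inorder slice at that value into
left-subtree inorder and right-subtree inorder, then recurse.
Recursive splits:
  root=6; inorder splits into left=[], right=[14, 15, 23, 27]
  root=27; inorder splits into left=[14, 15, 23], right=[]
  root=15; inorder splits into left=[14], right=[23]
  root=14; inorder splits into left=[], right=[]
  root=23; inorder splits into left=[], right=[]
Reconstructed level-order: [6, 27, 15, 14, 23]


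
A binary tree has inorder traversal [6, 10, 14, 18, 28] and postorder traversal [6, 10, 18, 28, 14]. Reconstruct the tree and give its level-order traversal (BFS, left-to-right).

Inorder:   [6, 10, 14, 18, 28]
Postorder: [6, 10, 18, 28, 14]
Algorithm: postorder visits root last, so walk postorder right-to-left;
each value is the root of the current inorder slice — split it at that
value, recurse on the right subtree first, then the left.
Recursive splits:
  root=14; inorder splits into left=[6, 10], right=[18, 28]
  root=28; inorder splits into left=[18], right=[]
  root=18; inorder splits into left=[], right=[]
  root=10; inorder splits into left=[6], right=[]
  root=6; inorder splits into left=[], right=[]
Reconstructed level-order: [14, 10, 28, 6, 18]


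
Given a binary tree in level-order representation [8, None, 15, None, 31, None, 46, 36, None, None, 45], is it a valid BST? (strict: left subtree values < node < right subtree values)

Level-order array: [8, None, 15, None, 31, None, 46, 36, None, None, 45]
Validate using subtree bounds (lo, hi): at each node, require lo < value < hi,
then recurse left with hi=value and right with lo=value.
Preorder trace (stopping at first violation):
  at node 8 with bounds (-inf, +inf): OK
  at node 15 with bounds (8, +inf): OK
  at node 31 with bounds (15, +inf): OK
  at node 46 with bounds (31, +inf): OK
  at node 36 with bounds (31, 46): OK
  at node 45 with bounds (36, 46): OK
No violation found at any node.
Result: Valid BST


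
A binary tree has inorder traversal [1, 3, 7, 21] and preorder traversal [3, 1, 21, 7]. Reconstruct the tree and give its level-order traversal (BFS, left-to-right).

Inorder:  [1, 3, 7, 21]
Preorder: [3, 1, 21, 7]
Algorithm: preorder visits root first, so consume preorder in order;
for each root, split the current inorder slice at that value into
left-subtree inorder and right-subtree inorder, then recurse.
Recursive splits:
  root=3; inorder splits into left=[1], right=[7, 21]
  root=1; inorder splits into left=[], right=[]
  root=21; inorder splits into left=[7], right=[]
  root=7; inorder splits into left=[], right=[]
Reconstructed level-order: [3, 1, 21, 7]


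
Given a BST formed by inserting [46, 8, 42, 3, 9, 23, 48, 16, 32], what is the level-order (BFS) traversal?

Tree insertion order: [46, 8, 42, 3, 9, 23, 48, 16, 32]
Tree (level-order array): [46, 8, 48, 3, 42, None, None, None, None, 9, None, None, 23, 16, 32]
BFS from the root, enqueuing left then right child of each popped node:
  queue [46] -> pop 46, enqueue [8, 48], visited so far: [46]
  queue [8, 48] -> pop 8, enqueue [3, 42], visited so far: [46, 8]
  queue [48, 3, 42] -> pop 48, enqueue [none], visited so far: [46, 8, 48]
  queue [3, 42] -> pop 3, enqueue [none], visited so far: [46, 8, 48, 3]
  queue [42] -> pop 42, enqueue [9], visited so far: [46, 8, 48, 3, 42]
  queue [9] -> pop 9, enqueue [23], visited so far: [46, 8, 48, 3, 42, 9]
  queue [23] -> pop 23, enqueue [16, 32], visited so far: [46, 8, 48, 3, 42, 9, 23]
  queue [16, 32] -> pop 16, enqueue [none], visited so far: [46, 8, 48, 3, 42, 9, 23, 16]
  queue [32] -> pop 32, enqueue [none], visited so far: [46, 8, 48, 3, 42, 9, 23, 16, 32]
Result: [46, 8, 48, 3, 42, 9, 23, 16, 32]


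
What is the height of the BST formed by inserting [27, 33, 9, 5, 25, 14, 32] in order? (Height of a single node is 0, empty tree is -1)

Insertion order: [27, 33, 9, 5, 25, 14, 32]
Tree (level-order array): [27, 9, 33, 5, 25, 32, None, None, None, 14]
Compute height bottom-up (empty subtree = -1):
  height(5) = 1 + max(-1, -1) = 0
  height(14) = 1 + max(-1, -1) = 0
  height(25) = 1 + max(0, -1) = 1
  height(9) = 1 + max(0, 1) = 2
  height(32) = 1 + max(-1, -1) = 0
  height(33) = 1 + max(0, -1) = 1
  height(27) = 1 + max(2, 1) = 3
Height = 3


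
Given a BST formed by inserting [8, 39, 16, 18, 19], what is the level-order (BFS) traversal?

Tree insertion order: [8, 39, 16, 18, 19]
Tree (level-order array): [8, None, 39, 16, None, None, 18, None, 19]
BFS from the root, enqueuing left then right child of each popped node:
  queue [8] -> pop 8, enqueue [39], visited so far: [8]
  queue [39] -> pop 39, enqueue [16], visited so far: [8, 39]
  queue [16] -> pop 16, enqueue [18], visited so far: [8, 39, 16]
  queue [18] -> pop 18, enqueue [19], visited so far: [8, 39, 16, 18]
  queue [19] -> pop 19, enqueue [none], visited so far: [8, 39, 16, 18, 19]
Result: [8, 39, 16, 18, 19]


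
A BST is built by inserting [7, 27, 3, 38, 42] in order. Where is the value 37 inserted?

Starting tree (level order): [7, 3, 27, None, None, None, 38, None, 42]
Insertion path: 7 -> 27 -> 38
Result: insert 37 as left child of 38
Final tree (level order): [7, 3, 27, None, None, None, 38, 37, 42]


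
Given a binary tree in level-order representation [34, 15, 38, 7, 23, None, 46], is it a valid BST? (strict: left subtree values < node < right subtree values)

Level-order array: [34, 15, 38, 7, 23, None, 46]
Validate using subtree bounds (lo, hi): at each node, require lo < value < hi,
then recurse left with hi=value and right with lo=value.
Preorder trace (stopping at first violation):
  at node 34 with bounds (-inf, +inf): OK
  at node 15 with bounds (-inf, 34): OK
  at node 7 with bounds (-inf, 15): OK
  at node 23 with bounds (15, 34): OK
  at node 38 with bounds (34, +inf): OK
  at node 46 with bounds (38, +inf): OK
No violation found at any node.
Result: Valid BST


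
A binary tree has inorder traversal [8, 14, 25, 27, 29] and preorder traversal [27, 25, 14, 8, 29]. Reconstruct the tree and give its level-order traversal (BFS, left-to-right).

Inorder:  [8, 14, 25, 27, 29]
Preorder: [27, 25, 14, 8, 29]
Algorithm: preorder visits root first, so consume preorder in order;
for each root, split the current inorder slice at that value into
left-subtree inorder and right-subtree inorder, then recurse.
Recursive splits:
  root=27; inorder splits into left=[8, 14, 25], right=[29]
  root=25; inorder splits into left=[8, 14], right=[]
  root=14; inorder splits into left=[8], right=[]
  root=8; inorder splits into left=[], right=[]
  root=29; inorder splits into left=[], right=[]
Reconstructed level-order: [27, 25, 29, 14, 8]


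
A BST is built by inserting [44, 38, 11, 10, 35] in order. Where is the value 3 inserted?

Starting tree (level order): [44, 38, None, 11, None, 10, 35]
Insertion path: 44 -> 38 -> 11 -> 10
Result: insert 3 as left child of 10
Final tree (level order): [44, 38, None, 11, None, 10, 35, 3]


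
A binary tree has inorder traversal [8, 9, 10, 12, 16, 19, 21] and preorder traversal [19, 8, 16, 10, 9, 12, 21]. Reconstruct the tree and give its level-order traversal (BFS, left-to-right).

Inorder:  [8, 9, 10, 12, 16, 19, 21]
Preorder: [19, 8, 16, 10, 9, 12, 21]
Algorithm: preorder visits root first, so consume preorder in order;
for each root, split the current inorder slice at that value into
left-subtree inorder and right-subtree inorder, then recurse.
Recursive splits:
  root=19; inorder splits into left=[8, 9, 10, 12, 16], right=[21]
  root=8; inorder splits into left=[], right=[9, 10, 12, 16]
  root=16; inorder splits into left=[9, 10, 12], right=[]
  root=10; inorder splits into left=[9], right=[12]
  root=9; inorder splits into left=[], right=[]
  root=12; inorder splits into left=[], right=[]
  root=21; inorder splits into left=[], right=[]
Reconstructed level-order: [19, 8, 21, 16, 10, 9, 12]


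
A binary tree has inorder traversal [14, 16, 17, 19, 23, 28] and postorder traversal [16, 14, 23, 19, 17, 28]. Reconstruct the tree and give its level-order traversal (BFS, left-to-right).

Inorder:   [14, 16, 17, 19, 23, 28]
Postorder: [16, 14, 23, 19, 17, 28]
Algorithm: postorder visits root last, so walk postorder right-to-left;
each value is the root of the current inorder slice — split it at that
value, recurse on the right subtree first, then the left.
Recursive splits:
  root=28; inorder splits into left=[14, 16, 17, 19, 23], right=[]
  root=17; inorder splits into left=[14, 16], right=[19, 23]
  root=19; inorder splits into left=[], right=[23]
  root=23; inorder splits into left=[], right=[]
  root=14; inorder splits into left=[], right=[16]
  root=16; inorder splits into left=[], right=[]
Reconstructed level-order: [28, 17, 14, 19, 16, 23]


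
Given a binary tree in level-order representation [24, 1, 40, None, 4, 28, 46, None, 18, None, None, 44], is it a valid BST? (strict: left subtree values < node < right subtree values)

Level-order array: [24, 1, 40, None, 4, 28, 46, None, 18, None, None, 44]
Validate using subtree bounds (lo, hi): at each node, require lo < value < hi,
then recurse left with hi=value and right with lo=value.
Preorder trace (stopping at first violation):
  at node 24 with bounds (-inf, +inf): OK
  at node 1 with bounds (-inf, 24): OK
  at node 4 with bounds (1, 24): OK
  at node 18 with bounds (4, 24): OK
  at node 40 with bounds (24, +inf): OK
  at node 28 with bounds (24, 40): OK
  at node 46 with bounds (40, +inf): OK
  at node 44 with bounds (40, 46): OK
No violation found at any node.
Result: Valid BST


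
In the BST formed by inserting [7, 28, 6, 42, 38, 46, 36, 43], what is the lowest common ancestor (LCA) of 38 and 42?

Tree insertion order: [7, 28, 6, 42, 38, 46, 36, 43]
Tree (level-order array): [7, 6, 28, None, None, None, 42, 38, 46, 36, None, 43]
In a BST, the LCA of p=38, q=42 is the first node v on the
root-to-leaf path with p <= v <= q (go left if both < v, right if both > v).
Walk from root:
  at 7: both 38 and 42 > 7, go right
  at 28: both 38 and 42 > 28, go right
  at 42: 38 <= 42 <= 42, this is the LCA
LCA = 42


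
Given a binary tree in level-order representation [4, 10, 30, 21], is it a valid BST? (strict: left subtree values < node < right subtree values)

Level-order array: [4, 10, 30, 21]
Validate using subtree bounds (lo, hi): at each node, require lo < value < hi,
then recurse left with hi=value and right with lo=value.
Preorder trace (stopping at first violation):
  at node 4 with bounds (-inf, +inf): OK
  at node 10 with bounds (-inf, 4): VIOLATION
Node 10 violates its bound: not (-inf < 10 < 4).
Result: Not a valid BST


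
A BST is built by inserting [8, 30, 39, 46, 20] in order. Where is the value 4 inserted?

Starting tree (level order): [8, None, 30, 20, 39, None, None, None, 46]
Insertion path: 8
Result: insert 4 as left child of 8
Final tree (level order): [8, 4, 30, None, None, 20, 39, None, None, None, 46]


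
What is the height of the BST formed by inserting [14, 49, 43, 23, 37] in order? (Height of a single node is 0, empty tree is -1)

Insertion order: [14, 49, 43, 23, 37]
Tree (level-order array): [14, None, 49, 43, None, 23, None, None, 37]
Compute height bottom-up (empty subtree = -1):
  height(37) = 1 + max(-1, -1) = 0
  height(23) = 1 + max(-1, 0) = 1
  height(43) = 1 + max(1, -1) = 2
  height(49) = 1 + max(2, -1) = 3
  height(14) = 1 + max(-1, 3) = 4
Height = 4


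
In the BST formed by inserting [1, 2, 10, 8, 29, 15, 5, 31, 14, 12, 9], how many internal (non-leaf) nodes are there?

Tree built from: [1, 2, 10, 8, 29, 15, 5, 31, 14, 12, 9]
Tree (level-order array): [1, None, 2, None, 10, 8, 29, 5, 9, 15, 31, None, None, None, None, 14, None, None, None, 12]
Rule: An internal node has at least one child.
Per-node child counts:
  node 1: 1 child(ren)
  node 2: 1 child(ren)
  node 10: 2 child(ren)
  node 8: 2 child(ren)
  node 5: 0 child(ren)
  node 9: 0 child(ren)
  node 29: 2 child(ren)
  node 15: 1 child(ren)
  node 14: 1 child(ren)
  node 12: 0 child(ren)
  node 31: 0 child(ren)
Matching nodes: [1, 2, 10, 8, 29, 15, 14]
Count of internal (non-leaf) nodes: 7


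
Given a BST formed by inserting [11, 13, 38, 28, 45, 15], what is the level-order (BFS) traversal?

Tree insertion order: [11, 13, 38, 28, 45, 15]
Tree (level-order array): [11, None, 13, None, 38, 28, 45, 15]
BFS from the root, enqueuing left then right child of each popped node:
  queue [11] -> pop 11, enqueue [13], visited so far: [11]
  queue [13] -> pop 13, enqueue [38], visited so far: [11, 13]
  queue [38] -> pop 38, enqueue [28, 45], visited so far: [11, 13, 38]
  queue [28, 45] -> pop 28, enqueue [15], visited so far: [11, 13, 38, 28]
  queue [45, 15] -> pop 45, enqueue [none], visited so far: [11, 13, 38, 28, 45]
  queue [15] -> pop 15, enqueue [none], visited so far: [11, 13, 38, 28, 45, 15]
Result: [11, 13, 38, 28, 45, 15]


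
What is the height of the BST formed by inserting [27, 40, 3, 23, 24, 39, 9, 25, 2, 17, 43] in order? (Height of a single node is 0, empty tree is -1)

Insertion order: [27, 40, 3, 23, 24, 39, 9, 25, 2, 17, 43]
Tree (level-order array): [27, 3, 40, 2, 23, 39, 43, None, None, 9, 24, None, None, None, None, None, 17, None, 25]
Compute height bottom-up (empty subtree = -1):
  height(2) = 1 + max(-1, -1) = 0
  height(17) = 1 + max(-1, -1) = 0
  height(9) = 1 + max(-1, 0) = 1
  height(25) = 1 + max(-1, -1) = 0
  height(24) = 1 + max(-1, 0) = 1
  height(23) = 1 + max(1, 1) = 2
  height(3) = 1 + max(0, 2) = 3
  height(39) = 1 + max(-1, -1) = 0
  height(43) = 1 + max(-1, -1) = 0
  height(40) = 1 + max(0, 0) = 1
  height(27) = 1 + max(3, 1) = 4
Height = 4


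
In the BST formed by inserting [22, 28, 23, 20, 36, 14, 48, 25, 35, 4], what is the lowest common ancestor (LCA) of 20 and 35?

Tree insertion order: [22, 28, 23, 20, 36, 14, 48, 25, 35, 4]
Tree (level-order array): [22, 20, 28, 14, None, 23, 36, 4, None, None, 25, 35, 48]
In a BST, the LCA of p=20, q=35 is the first node v on the
root-to-leaf path with p <= v <= q (go left if both < v, right if both > v).
Walk from root:
  at 22: 20 <= 22 <= 35, this is the LCA
LCA = 22


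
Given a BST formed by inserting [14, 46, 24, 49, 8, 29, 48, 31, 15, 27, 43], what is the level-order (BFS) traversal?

Tree insertion order: [14, 46, 24, 49, 8, 29, 48, 31, 15, 27, 43]
Tree (level-order array): [14, 8, 46, None, None, 24, 49, 15, 29, 48, None, None, None, 27, 31, None, None, None, None, None, 43]
BFS from the root, enqueuing left then right child of each popped node:
  queue [14] -> pop 14, enqueue [8, 46], visited so far: [14]
  queue [8, 46] -> pop 8, enqueue [none], visited so far: [14, 8]
  queue [46] -> pop 46, enqueue [24, 49], visited so far: [14, 8, 46]
  queue [24, 49] -> pop 24, enqueue [15, 29], visited so far: [14, 8, 46, 24]
  queue [49, 15, 29] -> pop 49, enqueue [48], visited so far: [14, 8, 46, 24, 49]
  queue [15, 29, 48] -> pop 15, enqueue [none], visited so far: [14, 8, 46, 24, 49, 15]
  queue [29, 48] -> pop 29, enqueue [27, 31], visited so far: [14, 8, 46, 24, 49, 15, 29]
  queue [48, 27, 31] -> pop 48, enqueue [none], visited so far: [14, 8, 46, 24, 49, 15, 29, 48]
  queue [27, 31] -> pop 27, enqueue [none], visited so far: [14, 8, 46, 24, 49, 15, 29, 48, 27]
  queue [31] -> pop 31, enqueue [43], visited so far: [14, 8, 46, 24, 49, 15, 29, 48, 27, 31]
  queue [43] -> pop 43, enqueue [none], visited so far: [14, 8, 46, 24, 49, 15, 29, 48, 27, 31, 43]
Result: [14, 8, 46, 24, 49, 15, 29, 48, 27, 31, 43]


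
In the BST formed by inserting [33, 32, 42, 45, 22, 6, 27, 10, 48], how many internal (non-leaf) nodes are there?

Tree built from: [33, 32, 42, 45, 22, 6, 27, 10, 48]
Tree (level-order array): [33, 32, 42, 22, None, None, 45, 6, 27, None, 48, None, 10]
Rule: An internal node has at least one child.
Per-node child counts:
  node 33: 2 child(ren)
  node 32: 1 child(ren)
  node 22: 2 child(ren)
  node 6: 1 child(ren)
  node 10: 0 child(ren)
  node 27: 0 child(ren)
  node 42: 1 child(ren)
  node 45: 1 child(ren)
  node 48: 0 child(ren)
Matching nodes: [33, 32, 22, 6, 42, 45]
Count of internal (non-leaf) nodes: 6


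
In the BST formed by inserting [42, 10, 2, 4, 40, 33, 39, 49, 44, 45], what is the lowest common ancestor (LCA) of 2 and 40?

Tree insertion order: [42, 10, 2, 4, 40, 33, 39, 49, 44, 45]
Tree (level-order array): [42, 10, 49, 2, 40, 44, None, None, 4, 33, None, None, 45, None, None, None, 39]
In a BST, the LCA of p=2, q=40 is the first node v on the
root-to-leaf path with p <= v <= q (go left if both < v, right if both > v).
Walk from root:
  at 42: both 2 and 40 < 42, go left
  at 10: 2 <= 10 <= 40, this is the LCA
LCA = 10


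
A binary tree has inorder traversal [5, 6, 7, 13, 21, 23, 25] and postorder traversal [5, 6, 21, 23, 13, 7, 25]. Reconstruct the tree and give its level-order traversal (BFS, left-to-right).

Inorder:   [5, 6, 7, 13, 21, 23, 25]
Postorder: [5, 6, 21, 23, 13, 7, 25]
Algorithm: postorder visits root last, so walk postorder right-to-left;
each value is the root of the current inorder slice — split it at that
value, recurse on the right subtree first, then the left.
Recursive splits:
  root=25; inorder splits into left=[5, 6, 7, 13, 21, 23], right=[]
  root=7; inorder splits into left=[5, 6], right=[13, 21, 23]
  root=13; inorder splits into left=[], right=[21, 23]
  root=23; inorder splits into left=[21], right=[]
  root=21; inorder splits into left=[], right=[]
  root=6; inorder splits into left=[5], right=[]
  root=5; inorder splits into left=[], right=[]
Reconstructed level-order: [25, 7, 6, 13, 5, 23, 21]


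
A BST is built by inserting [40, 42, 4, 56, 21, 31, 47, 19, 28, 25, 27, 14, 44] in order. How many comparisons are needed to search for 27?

Search path for 27: 40 -> 4 -> 21 -> 31 -> 28 -> 25 -> 27
Found: True
Comparisons: 7


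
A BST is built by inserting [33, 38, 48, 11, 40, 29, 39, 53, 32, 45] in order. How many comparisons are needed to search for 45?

Search path for 45: 33 -> 38 -> 48 -> 40 -> 45
Found: True
Comparisons: 5


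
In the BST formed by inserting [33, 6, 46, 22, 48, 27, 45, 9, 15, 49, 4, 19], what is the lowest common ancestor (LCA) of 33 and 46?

Tree insertion order: [33, 6, 46, 22, 48, 27, 45, 9, 15, 49, 4, 19]
Tree (level-order array): [33, 6, 46, 4, 22, 45, 48, None, None, 9, 27, None, None, None, 49, None, 15, None, None, None, None, None, 19]
In a BST, the LCA of p=33, q=46 is the first node v on the
root-to-leaf path with p <= v <= q (go left if both < v, right if both > v).
Walk from root:
  at 33: 33 <= 33 <= 46, this is the LCA
LCA = 33


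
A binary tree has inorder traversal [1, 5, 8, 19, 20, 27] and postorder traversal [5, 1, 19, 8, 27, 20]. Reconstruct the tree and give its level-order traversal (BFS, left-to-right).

Inorder:   [1, 5, 8, 19, 20, 27]
Postorder: [5, 1, 19, 8, 27, 20]
Algorithm: postorder visits root last, so walk postorder right-to-left;
each value is the root of the current inorder slice — split it at that
value, recurse on the right subtree first, then the left.
Recursive splits:
  root=20; inorder splits into left=[1, 5, 8, 19], right=[27]
  root=27; inorder splits into left=[], right=[]
  root=8; inorder splits into left=[1, 5], right=[19]
  root=19; inorder splits into left=[], right=[]
  root=1; inorder splits into left=[], right=[5]
  root=5; inorder splits into left=[], right=[]
Reconstructed level-order: [20, 8, 27, 1, 19, 5]
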